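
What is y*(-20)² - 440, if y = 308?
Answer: 122760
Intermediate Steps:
y*(-20)² - 440 = 308*(-20)² - 440 = 308*400 - 440 = 123200 - 440 = 122760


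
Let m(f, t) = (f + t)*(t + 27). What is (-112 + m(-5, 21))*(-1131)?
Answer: -741936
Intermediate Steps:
m(f, t) = (27 + t)*(f + t) (m(f, t) = (f + t)*(27 + t) = (27 + t)*(f + t))
(-112 + m(-5, 21))*(-1131) = (-112 + (21² + 27*(-5) + 27*21 - 5*21))*(-1131) = (-112 + (441 - 135 + 567 - 105))*(-1131) = (-112 + 768)*(-1131) = 656*(-1131) = -741936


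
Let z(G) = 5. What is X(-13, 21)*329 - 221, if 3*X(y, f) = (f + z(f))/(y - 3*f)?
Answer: -29471/114 ≈ -258.52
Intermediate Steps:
X(y, f) = (5 + f)/(3*(y - 3*f)) (X(y, f) = ((f + 5)/(y - 3*f))/3 = ((5 + f)/(y - 3*f))/3 = (5 + f)/(3*(y - 3*f)))
X(-13, 21)*329 - 221 = ((5 + 21)/(3*(-13 - 3*21)))*329 - 221 = ((⅓)*26/(-13 - 63))*329 - 221 = ((⅓)*26/(-76))*329 - 221 = ((⅓)*(-1/76)*26)*329 - 221 = -13/114*329 - 221 = -4277/114 - 221 = -29471/114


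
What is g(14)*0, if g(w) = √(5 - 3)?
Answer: 0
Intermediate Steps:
g(w) = √2
g(14)*0 = √2*0 = 0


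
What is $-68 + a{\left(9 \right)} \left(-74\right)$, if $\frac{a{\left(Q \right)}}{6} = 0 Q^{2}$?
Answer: $-68$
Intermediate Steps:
$a{\left(Q \right)} = 0$ ($a{\left(Q \right)} = 6 \cdot 0 Q^{2} = 6 \cdot 0 = 0$)
$-68 + a{\left(9 \right)} \left(-74\right) = -68 + 0 \left(-74\right) = -68 + 0 = -68$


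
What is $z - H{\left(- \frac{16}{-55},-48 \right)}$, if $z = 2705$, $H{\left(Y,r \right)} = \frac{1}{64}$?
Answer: $\frac{173119}{64} \approx 2705.0$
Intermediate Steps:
$H{\left(Y,r \right)} = \frac{1}{64}$
$z - H{\left(- \frac{16}{-55},-48 \right)} = 2705 - \frac{1}{64} = \frac{173119}{64}$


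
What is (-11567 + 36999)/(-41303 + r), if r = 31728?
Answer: -25432/9575 ≈ -2.6561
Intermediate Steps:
(-11567 + 36999)/(-41303 + r) = (-11567 + 36999)/(-41303 + 31728) = 25432/(-9575) = 25432*(-1/9575) = -25432/9575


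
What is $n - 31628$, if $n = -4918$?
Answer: $-36546$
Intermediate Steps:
$n - 31628 = -4918 - 31628 = -36546$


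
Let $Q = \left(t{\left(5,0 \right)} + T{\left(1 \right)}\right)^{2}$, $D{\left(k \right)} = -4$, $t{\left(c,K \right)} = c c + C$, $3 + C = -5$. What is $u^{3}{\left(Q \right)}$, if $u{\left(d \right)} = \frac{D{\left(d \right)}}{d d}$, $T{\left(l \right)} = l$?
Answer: $- \frac{1}{18075490334784} \approx -5.5324 \cdot 10^{-14}$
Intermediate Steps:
$C = -8$ ($C = -3 - 5 = -8$)
$t{\left(c,K \right)} = -8 + c^{2}$ ($t{\left(c,K \right)} = c c - 8 = c^{2} - 8 = -8 + c^{2}$)
$Q = 324$ ($Q = \left(\left(-8 + 5^{2}\right) + 1\right)^{2} = \left(\left(-8 + 25\right) + 1\right)^{2} = \left(17 + 1\right)^{2} = 18^{2} = 324$)
$u{\left(d \right)} = - \frac{4}{d^{2}}$ ($u{\left(d \right)} = - \frac{4}{d d} = - \frac{4}{d^{2}}$)
$u^{3}{\left(Q \right)} = \left(- \frac{4}{104976}\right)^{3} = \left(\left(-4\right) \frac{1}{104976}\right)^{3} = \left(- \frac{1}{26244}\right)^{3} = - \frac{1}{18075490334784}$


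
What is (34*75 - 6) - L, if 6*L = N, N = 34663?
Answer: -19399/6 ≈ -3233.2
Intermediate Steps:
L = 34663/6 (L = (1/6)*34663 = 34663/6 ≈ 5777.2)
(34*75 - 6) - L = (34*75 - 6) - 1*34663/6 = (2550 - 6) - 34663/6 = 2544 - 34663/6 = -19399/6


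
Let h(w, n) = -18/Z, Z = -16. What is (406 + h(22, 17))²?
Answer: 10608049/64 ≈ 1.6575e+5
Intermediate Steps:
h(w, n) = 9/8 (h(w, n) = -18/(-16) = -18*(-1/16) = 9/8)
(406 + h(22, 17))² = (406 + 9/8)² = (3257/8)² = 10608049/64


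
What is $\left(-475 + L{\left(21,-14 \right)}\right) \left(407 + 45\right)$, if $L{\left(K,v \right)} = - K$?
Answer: $-224192$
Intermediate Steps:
$\left(-475 + L{\left(21,-14 \right)}\right) \left(407 + 45\right) = \left(-475 - 21\right) \left(407 + 45\right) = \left(-475 - 21\right) 452 = \left(-496\right) 452 = -224192$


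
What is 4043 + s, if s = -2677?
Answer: 1366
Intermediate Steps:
4043 + s = 4043 - 2677 = 1366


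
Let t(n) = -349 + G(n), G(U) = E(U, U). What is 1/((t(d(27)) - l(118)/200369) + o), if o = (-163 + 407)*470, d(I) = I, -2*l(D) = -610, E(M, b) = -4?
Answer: 200369/22907586358 ≈ 8.7468e-6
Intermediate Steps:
G(U) = -4
l(D) = 305 (l(D) = -½*(-610) = 305)
t(n) = -353 (t(n) = -349 - 4 = -353)
o = 114680 (o = 244*470 = 114680)
1/((t(d(27)) - l(118)/200369) + o) = 1/((-353 - 305/200369) + 114680) = 1/(-70730562/200369 + 114680) = 1/(22907586358/200369) = 200369/22907586358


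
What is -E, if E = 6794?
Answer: -6794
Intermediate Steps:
-E = -1*6794 = -6794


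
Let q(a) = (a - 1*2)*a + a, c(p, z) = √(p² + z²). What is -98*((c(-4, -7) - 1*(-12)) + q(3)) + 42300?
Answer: 40536 - 98*√65 ≈ 39746.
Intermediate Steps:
q(a) = a + a*(-2 + a) (q(a) = (a - 2)*a + a = (-2 + a)*a + a = a*(-2 + a) + a = a + a*(-2 + a))
-98*((c(-4, -7) - 1*(-12)) + q(3)) + 42300 = -98*((√((-4)² + (-7)²) - 1*(-12)) + 3*(-1 + 3)) + 42300 = -98*((√(16 + 49) + 12) + 3*2) + 42300 = -98*((√65 + 12) + 6) + 42300 = -98*((12 + √65) + 6) + 42300 = -98*(18 + √65) + 42300 = (-1764 - 98*√65) + 42300 = 40536 - 98*√65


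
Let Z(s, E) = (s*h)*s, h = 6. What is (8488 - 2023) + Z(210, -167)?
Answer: 271065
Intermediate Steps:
Z(s, E) = 6*s² (Z(s, E) = (s*6)*s = (6*s)*s = 6*s²)
(8488 - 2023) + Z(210, -167) = (8488 - 2023) + 6*210² = 6465 + 6*44100 = 6465 + 264600 = 271065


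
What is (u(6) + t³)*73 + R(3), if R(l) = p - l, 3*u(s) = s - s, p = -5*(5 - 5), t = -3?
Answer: -1974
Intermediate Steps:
p = 0 (p = -5*0 = 0)
u(s) = 0 (u(s) = (s - s)/3 = (⅓)*0 = 0)
R(l) = -l (R(l) = 0 - l = -l)
(u(6) + t³)*73 + R(3) = (0 + (-3)³)*73 - 1*3 = (0 - 27)*73 - 3 = -27*73 - 3 = -1971 - 3 = -1974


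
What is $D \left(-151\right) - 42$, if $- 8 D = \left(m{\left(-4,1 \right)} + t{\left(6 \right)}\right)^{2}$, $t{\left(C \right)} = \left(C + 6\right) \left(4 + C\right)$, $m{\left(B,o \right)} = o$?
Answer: $\frac{2210455}{8} \approx 2.7631 \cdot 10^{5}$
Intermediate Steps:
$t{\left(C \right)} = \left(4 + C\right) \left(6 + C\right)$ ($t{\left(C \right)} = \left(6 + C\right) \left(4 + C\right) = \left(4 + C\right) \left(6 + C\right)$)
$D = - \frac{14641}{8}$ ($D = - \frac{\left(1 + \left(24 + 6^{2} + 10 \cdot 6\right)\right)^{2}}{8} = - \frac{\left(1 + \left(24 + 36 + 60\right)\right)^{2}}{8} = - \frac{\left(1 + 120\right)^{2}}{8} = - \frac{121^{2}}{8} = \left(- \frac{1}{8}\right) 14641 = - \frac{14641}{8} \approx -1830.1$)
$D \left(-151\right) - 42 = \left(- \frac{14641}{8}\right) \left(-151\right) - 42 = \frac{2210791}{8} - 42 = \frac{2210455}{8}$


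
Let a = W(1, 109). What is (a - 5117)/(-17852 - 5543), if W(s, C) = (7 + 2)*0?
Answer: 5117/23395 ≈ 0.21872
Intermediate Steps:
W(s, C) = 0 (W(s, C) = 9*0 = 0)
a = 0
(a - 5117)/(-17852 - 5543) = (0 - 5117)/(-17852 - 5543) = -5117/(-23395) = -5117*(-1/23395) = 5117/23395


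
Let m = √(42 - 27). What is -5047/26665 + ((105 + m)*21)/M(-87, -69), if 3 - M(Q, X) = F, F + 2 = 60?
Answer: -11814782/293315 - 21*√15/55 ≈ -41.759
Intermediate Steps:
F = 58 (F = -2 + 60 = 58)
M(Q, X) = -55 (M(Q, X) = 3 - 1*58 = 3 - 58 = -55)
m = √15 ≈ 3.8730
-5047/26665 + ((105 + m)*21)/M(-87, -69) = -5047/26665 + ((105 + √15)*21)/(-55) = -5047*1/26665 + (2205 + 21*√15)*(-1/55) = -5047/26665 + (-441/11 - 21*√15/55) = -11814782/293315 - 21*√15/55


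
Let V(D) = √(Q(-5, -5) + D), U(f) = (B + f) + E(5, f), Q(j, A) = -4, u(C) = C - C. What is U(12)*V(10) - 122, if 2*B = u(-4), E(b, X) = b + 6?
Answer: -122 + 23*√6 ≈ -65.662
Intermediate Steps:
u(C) = 0
E(b, X) = 6 + b
B = 0 (B = (½)*0 = 0)
U(f) = 11 + f (U(f) = (0 + f) + (6 + 5) = f + 11 = 11 + f)
V(D) = √(-4 + D)
U(12)*V(10) - 122 = (11 + 12)*√(-4 + 10) - 122 = 23*√6 - 122 = -122 + 23*√6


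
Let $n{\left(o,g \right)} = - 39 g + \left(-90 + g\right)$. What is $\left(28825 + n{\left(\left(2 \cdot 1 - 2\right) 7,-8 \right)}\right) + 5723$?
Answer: $34762$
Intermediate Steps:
$n{\left(o,g \right)} = -90 - 38 g$
$\left(28825 + n{\left(\left(2 \cdot 1 - 2\right) 7,-8 \right)}\right) + 5723 = \left(28825 - -214\right) + 5723 = \left(28825 + \left(-90 + 304\right)\right) + 5723 = \left(28825 + 214\right) + 5723 = 29039 + 5723 = 34762$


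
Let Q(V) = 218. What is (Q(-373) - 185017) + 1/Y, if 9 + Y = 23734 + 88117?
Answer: -20668289757/111842 ≈ -1.8480e+5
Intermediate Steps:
Y = 111842 (Y = -9 + (23734 + 88117) = -9 + 111851 = 111842)
(Q(-373) - 185017) + 1/Y = (218 - 185017) + 1/111842 = -184799 + 1/111842 = -20668289757/111842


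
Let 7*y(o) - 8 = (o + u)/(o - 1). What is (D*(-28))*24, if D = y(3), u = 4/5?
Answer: -4752/5 ≈ -950.40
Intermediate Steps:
u = ⅘ (u = 4*(⅕) = ⅘ ≈ 0.80000)
y(o) = 8/7 + (⅘ + o)/(7*(-1 + o)) (y(o) = 8/7 + ((o + ⅘)/(o - 1))/7 = 8/7 + ((⅘ + o)/(-1 + o))/7 = 8/7 + (⅘ + o)/(7*(-1 + o)))
D = 99/70 (D = 9*(-4 + 5*3)/(35*(-1 + 3)) = (9/35)*(-4 + 15)/2 = (9/35)*(½)*11 = 99/70 ≈ 1.4143)
(D*(-28))*24 = ((99/70)*(-28))*24 = -198/5*24 = -4752/5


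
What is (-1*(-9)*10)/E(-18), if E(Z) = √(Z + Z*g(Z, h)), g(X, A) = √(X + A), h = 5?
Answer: 15*√2/√(-1 - I*√13) ≈ 6.6379 + 8.7296*I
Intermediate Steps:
g(X, A) = √(A + X)
E(Z) = √(Z + Z*√(5 + Z))
(-1*(-9)*10)/E(-18) = (-1*(-9)*10)/(√(-18*(1 + √(5 - 18)))) = (9*10)/(√(-18*(1 + √(-13)))) = 90/(√(-18*(1 + I*√13))) = 90/(√(-18 - 18*I*√13)) = 90/√(-18 - 18*I*√13)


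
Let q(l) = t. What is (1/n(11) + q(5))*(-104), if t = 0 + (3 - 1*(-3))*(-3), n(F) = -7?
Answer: 13208/7 ≈ 1886.9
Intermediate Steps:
t = -18 (t = 0 + (3 + 3)*(-3) = 0 + 6*(-3) = 0 - 18 = -18)
q(l) = -18
(1/n(11) + q(5))*(-104) = (1/(-7) - 18)*(-104) = (-1/7 - 18)*(-104) = -127/7*(-104) = 13208/7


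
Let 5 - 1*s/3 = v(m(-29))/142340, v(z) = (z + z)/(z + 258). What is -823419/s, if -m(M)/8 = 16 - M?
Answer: -33208213797/604939 ≈ -54895.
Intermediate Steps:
m(M) = -128 + 8*M (m(M) = -8*(16 - M) = -128 + 8*M)
v(z) = 2*z/(258 + z) (v(z) = (2*z)/(258 + z) = 2*z/(258 + z))
s = 1814817/120989 (s = 15 - 3*2*(-128 + 8*(-29))/(258 + (-128 + 8*(-29)))/142340 = 15 - 3*2*(-128 - 232)/(258 + (-128 - 232))/142340 = 15 - 3*2*(-360)/(258 - 360)/142340 = 15 - 3*2*(-360)/(-102)/142340 = 15 - 3*2*(-360)*(-1/102)/142340 = 15 - 360/(17*142340) = 15 - 3*6/120989 = 15 - 18/120989 = 1814817/120989 ≈ 15.000)
-823419/s = -823419/1814817/120989 = -823419*120989/1814817 = -33208213797/604939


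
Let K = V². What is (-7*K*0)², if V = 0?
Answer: 0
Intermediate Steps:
K = 0 (K = 0² = 0)
(-7*K*0)² = (-7*0*0)² = (0*0)² = 0² = 0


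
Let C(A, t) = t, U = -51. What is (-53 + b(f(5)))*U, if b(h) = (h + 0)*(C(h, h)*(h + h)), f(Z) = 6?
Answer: -19329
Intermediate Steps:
b(h) = 2*h³ (b(h) = (h + 0)*(h*(h + h)) = h*(h*(2*h)) = h*(2*h²) = 2*h³)
(-53 + b(f(5)))*U = (-53 + 2*6³)*(-51) = (-53 + 2*216)*(-51) = (-53 + 432)*(-51) = 379*(-51) = -19329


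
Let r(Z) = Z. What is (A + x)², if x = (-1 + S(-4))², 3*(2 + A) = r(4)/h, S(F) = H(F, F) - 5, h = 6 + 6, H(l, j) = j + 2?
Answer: 312481/81 ≈ 3857.8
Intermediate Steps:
H(l, j) = 2 + j
h = 12
S(F) = -3 + F (S(F) = (2 + F) - 5 = -3 + F)
A = -17/9 (A = -2 + (4/12)/3 = -2 + (4*(1/12))/3 = -2 + (⅓)*(⅓) = -2 + ⅑ = -17/9 ≈ -1.8889)
x = 64 (x = (-1 + (-3 - 4))² = (-1 - 7)² = (-8)² = 64)
(A + x)² = (-17/9 + 64)² = (559/9)² = 312481/81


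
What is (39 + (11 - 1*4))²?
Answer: 2116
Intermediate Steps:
(39 + (11 - 1*4))² = (39 + (11 - 4))² = (39 + 7)² = 46² = 2116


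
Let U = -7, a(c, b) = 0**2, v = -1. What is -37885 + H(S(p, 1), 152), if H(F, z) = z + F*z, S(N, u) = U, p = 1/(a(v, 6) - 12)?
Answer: -38797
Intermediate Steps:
a(c, b) = 0
p = -1/12 (p = 1/(0 - 12) = 1/(-12) = -1/12 ≈ -0.083333)
S(N, u) = -7
-37885 + H(S(p, 1), 152) = -37885 + 152*(1 - 7) = -37885 + 152*(-6) = -37885 - 912 = -38797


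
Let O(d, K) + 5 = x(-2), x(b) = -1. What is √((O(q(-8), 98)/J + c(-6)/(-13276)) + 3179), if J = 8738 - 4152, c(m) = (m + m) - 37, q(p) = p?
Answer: √736501200374620767/15220934 ≈ 56.383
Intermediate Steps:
O(d, K) = -6 (O(d, K) = -5 - 1 = -6)
c(m) = -37 + 2*m (c(m) = 2*m - 37 = -37 + 2*m)
J = 4586
√((O(q(-8), 98)/J + c(-6)/(-13276)) + 3179) = √((-6/4586 + (-37 + 2*(-6))/(-13276)) + 3179) = √((-6*1/4586 + (-37 - 12)*(-1/13276)) + 3179) = √((-3/2293 - 49*(-1/13276)) + 3179) = √((-3/2293 + 49/13276) + 3179) = √(72529/30441868 + 3179) = √(96774770901/30441868) = √736501200374620767/15220934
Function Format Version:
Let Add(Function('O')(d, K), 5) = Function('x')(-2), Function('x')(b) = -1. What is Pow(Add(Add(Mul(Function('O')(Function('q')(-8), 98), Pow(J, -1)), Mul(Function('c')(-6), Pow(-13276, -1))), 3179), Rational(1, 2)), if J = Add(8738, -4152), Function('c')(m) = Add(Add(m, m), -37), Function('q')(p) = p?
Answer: Mul(Rational(1, 15220934), Pow(736501200374620767, Rational(1, 2))) ≈ 56.383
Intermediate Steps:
Function('O')(d, K) = -6 (Function('O')(d, K) = Add(-5, -1) = -6)
Function('c')(m) = Add(-37, Mul(2, m)) (Function('c')(m) = Add(Mul(2, m), -37) = Add(-37, Mul(2, m)))
J = 4586
Pow(Add(Add(Mul(Function('O')(Function('q')(-8), 98), Pow(J, -1)), Mul(Function('c')(-6), Pow(-13276, -1))), 3179), Rational(1, 2)) = Pow(Add(Add(Mul(-6, Pow(4586, -1)), Mul(Add(-37, Mul(2, -6)), Pow(-13276, -1))), 3179), Rational(1, 2)) = Pow(Add(Add(Mul(-6, Rational(1, 4586)), Mul(Add(-37, -12), Rational(-1, 13276))), 3179), Rational(1, 2)) = Pow(Add(Add(Rational(-3, 2293), Mul(-49, Rational(-1, 13276))), 3179), Rational(1, 2)) = Pow(Add(Add(Rational(-3, 2293), Rational(49, 13276)), 3179), Rational(1, 2)) = Pow(Add(Rational(72529, 30441868), 3179), Rational(1, 2)) = Pow(Rational(96774770901, 30441868), Rational(1, 2)) = Mul(Rational(1, 15220934), Pow(736501200374620767, Rational(1, 2)))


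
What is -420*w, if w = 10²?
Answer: -42000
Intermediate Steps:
w = 100
-420*w = -420*100 = -42000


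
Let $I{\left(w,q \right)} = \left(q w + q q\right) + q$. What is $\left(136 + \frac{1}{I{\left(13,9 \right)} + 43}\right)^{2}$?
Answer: $\frac{1156068001}{62500} \approx 18497.0$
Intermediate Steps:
$I{\left(w,q \right)} = q + q^{2} + q w$ ($I{\left(w,q \right)} = \left(q w + q^{2}\right) + q = \left(q^{2} + q w\right) + q = q + q^{2} + q w$)
$\left(136 + \frac{1}{I{\left(13,9 \right)} + 43}\right)^{2} = \left(136 + \frac{1}{9 \left(1 + 9 + 13\right) + 43}\right)^{2} = \left(136 + \frac{1}{9 \cdot 23 + 43}\right)^{2} = \left(136 + \frac{1}{207 + 43}\right)^{2} = \left(136 + \frac{1}{250}\right)^{2} = \left(\frac{34001}{250}\right)^{2} = \frac{1156068001}{62500}$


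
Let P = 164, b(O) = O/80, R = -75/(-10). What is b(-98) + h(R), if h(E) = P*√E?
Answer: -49/40 + 82*√30 ≈ 447.91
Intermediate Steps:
R = 15/2 (R = -75*(-⅒) = 15/2 ≈ 7.5000)
b(O) = O/80 (b(O) = O*(1/80) = O/80)
h(E) = 164*√E
b(-98) + h(R) = (1/80)*(-98) + 164*√(15/2) = -49/40 + 164*(√30/2) = -49/40 + 82*√30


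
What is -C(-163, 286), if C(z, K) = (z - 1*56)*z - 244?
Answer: -35453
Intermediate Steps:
C(z, K) = -244 + z*(-56 + z) (C(z, K) = (z - 56)*z - 244 = (-56 + z)*z - 244 = z*(-56 + z) - 244 = -244 + z*(-56 + z))
-C(-163, 286) = -(-244 + (-163)**2 - 56*(-163)) = -(-244 + 26569 + 9128) = -1*35453 = -35453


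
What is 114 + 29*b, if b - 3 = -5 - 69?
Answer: -1945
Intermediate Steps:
b = -71 (b = 3 + (-5 - 69) = 3 - 74 = -71)
114 + 29*b = 114 + 29*(-71) = 114 - 2059 = -1945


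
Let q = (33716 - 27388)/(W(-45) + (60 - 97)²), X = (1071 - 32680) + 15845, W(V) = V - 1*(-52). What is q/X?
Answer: -113/387344 ≈ -0.00029173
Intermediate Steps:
W(V) = 52 + V (W(V) = V + 52 = 52 + V)
X = -15764 (X = -31609 + 15845 = -15764)
q = 791/172 (q = (33716 - 27388)/((52 - 45) + (60 - 97)²) = 6328/(7 + (-37)²) = 6328/(7 + 1369) = 6328/1376 = 6328*(1/1376) = 791/172 ≈ 4.5988)
q/X = (791/172)/(-15764) = (791/172)*(-1/15764) = -113/387344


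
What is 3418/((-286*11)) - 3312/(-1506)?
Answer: 439337/394823 ≈ 1.1127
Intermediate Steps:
3418/((-286*11)) - 3312/(-1506) = 3418/(-3146) - 3312*(-1/1506) = 3418*(-1/3146) + 552/251 = -1709/1573 + 552/251 = 439337/394823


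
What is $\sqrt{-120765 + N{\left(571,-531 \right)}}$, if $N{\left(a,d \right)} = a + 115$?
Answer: $i \sqrt{120079} \approx 346.52 i$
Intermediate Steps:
$N{\left(a,d \right)} = 115 + a$
$\sqrt{-120765 + N{\left(571,-531 \right)}} = \sqrt{-120765 + \left(115 + 571\right)} = \sqrt{-120765 + 686} = \sqrt{-120079} = i \sqrt{120079}$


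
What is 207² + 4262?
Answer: 47111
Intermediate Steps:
207² + 4262 = 42849 + 4262 = 47111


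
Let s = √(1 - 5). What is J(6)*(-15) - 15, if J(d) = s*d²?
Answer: -15 - 1080*I ≈ -15.0 - 1080.0*I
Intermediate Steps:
s = 2*I (s = √(-4) = 2*I ≈ 2.0*I)
J(d) = 2*I*d² (J(d) = (2*I)*d² = 2*I*d²)
J(6)*(-15) - 15 = (2*I*6²)*(-15) - 15 = (2*I*36)*(-15) - 15 = (72*I)*(-15) - 15 = -1080*I - 15 = -15 - 1080*I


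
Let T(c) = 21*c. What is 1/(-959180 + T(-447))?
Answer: -1/968567 ≈ -1.0325e-6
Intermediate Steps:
1/(-959180 + T(-447)) = 1/(-959180 + 21*(-447)) = 1/(-959180 - 9387) = 1/(-968567) = -1/968567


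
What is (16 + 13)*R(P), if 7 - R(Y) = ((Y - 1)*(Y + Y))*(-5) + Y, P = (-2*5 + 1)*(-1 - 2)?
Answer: 203000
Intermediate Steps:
P = 27 (P = (-10 + 1)*(-3) = -9*(-3) = 27)
R(Y) = 7 - Y + 10*Y*(-1 + Y) (R(Y) = 7 - (((Y - 1)*(Y + Y))*(-5) + Y) = 7 - (((-1 + Y)*(2*Y))*(-5) + Y) = 7 - ((2*Y*(-1 + Y))*(-5) + Y) = 7 - (-10*Y*(-1 + Y) + Y) = 7 - (Y - 10*Y*(-1 + Y)) = 7 + (-Y + 10*Y*(-1 + Y)) = 7 - Y + 10*Y*(-1 + Y))
(16 + 13)*R(P) = (16 + 13)*(7 - 11*27 + 10*27²) = 29*(7 - 297 + 10*729) = 29*(7 - 297 + 7290) = 29*7000 = 203000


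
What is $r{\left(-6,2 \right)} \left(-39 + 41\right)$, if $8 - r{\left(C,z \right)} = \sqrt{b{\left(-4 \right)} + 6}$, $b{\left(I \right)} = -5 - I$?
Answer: $16 - 2 \sqrt{5} \approx 11.528$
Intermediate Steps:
$r{\left(C,z \right)} = 8 - \sqrt{5}$ ($r{\left(C,z \right)} = 8 - \sqrt{\left(-5 - -4\right) + 6} = 8 - \sqrt{\left(-5 + 4\right) + 6} = 8 - \sqrt{-1 + 6} = 8 - \sqrt{5}$)
$r{\left(-6,2 \right)} \left(-39 + 41\right) = \left(8 - \sqrt{5}\right) \left(-39 + 41\right) = \left(8 - \sqrt{5}\right) 2 = 16 - 2 \sqrt{5}$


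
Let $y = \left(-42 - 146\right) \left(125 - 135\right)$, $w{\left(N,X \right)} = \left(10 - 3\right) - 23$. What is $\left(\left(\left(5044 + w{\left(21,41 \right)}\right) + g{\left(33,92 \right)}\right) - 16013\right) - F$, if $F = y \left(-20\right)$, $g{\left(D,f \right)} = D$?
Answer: $26648$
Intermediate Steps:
$w{\left(N,X \right)} = -16$ ($w{\left(N,X \right)} = 7 - 23 = -16$)
$y = 1880$ ($y = \left(-188\right) \left(-10\right) = 1880$)
$F = -37600$ ($F = 1880 \left(-20\right) = -37600$)
$\left(\left(\left(5044 + w{\left(21,41 \right)}\right) + g{\left(33,92 \right)}\right) - 16013\right) - F = \left(\left(\left(5044 - 16\right) + 33\right) - 16013\right) - -37600 = \left(\left(5028 + 33\right) - 16013\right) + 37600 = \left(5061 - 16013\right) + 37600 = -10952 + 37600 = 26648$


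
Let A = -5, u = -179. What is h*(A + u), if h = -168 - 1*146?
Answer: 57776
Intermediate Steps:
h = -314 (h = -168 - 146 = -314)
h*(A + u) = -314*(-5 - 179) = -314*(-184) = 57776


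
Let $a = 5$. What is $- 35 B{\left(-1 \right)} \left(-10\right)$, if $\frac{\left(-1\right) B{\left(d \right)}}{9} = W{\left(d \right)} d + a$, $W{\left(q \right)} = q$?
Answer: $-18900$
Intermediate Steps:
$B{\left(d \right)} = -45 - 9 d^{2}$ ($B{\left(d \right)} = - 9 \left(d d + 5\right) = - 9 \left(d^{2} + 5\right) = - 9 \left(5 + d^{2}\right) = -45 - 9 d^{2}$)
$- 35 B{\left(-1 \right)} \left(-10\right) = - 35 \left(-45 - 9 \left(-1\right)^{2}\right) \left(-10\right) = - 35 \left(-45 - 9\right) \left(-10\right) = \left(-35\right) \left(-54\right) \left(-10\right) = 1890 \left(-10\right) = -18900$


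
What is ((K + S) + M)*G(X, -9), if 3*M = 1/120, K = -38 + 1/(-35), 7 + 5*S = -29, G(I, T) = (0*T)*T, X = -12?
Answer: 0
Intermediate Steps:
G(I, T) = 0 (G(I, T) = 0*T = 0)
S = -36/5 (S = -7/5 + (⅕)*(-29) = -7/5 - 29/5 = -36/5 ≈ -7.2000)
K = -1331/35 (K = -38 - 1/35 = -1331/35 ≈ -38.029)
M = 1/360 (M = (⅓)/120 = (⅓)*(1/120) = 1/360 ≈ 0.0027778)
((K + S) + M)*G(X, -9) = ((-1331/35 - 36/5) + 1/360)*0 = (-1583/35 + 1/360)*0 = -113969/2520*0 = 0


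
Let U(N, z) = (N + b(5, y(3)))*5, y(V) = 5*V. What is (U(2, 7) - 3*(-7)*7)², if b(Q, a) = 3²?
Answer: 40804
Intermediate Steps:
b(Q, a) = 9
U(N, z) = 45 + 5*N (U(N, z) = (N + 9)*5 = (9 + N)*5 = 45 + 5*N)
(U(2, 7) - 3*(-7)*7)² = ((45 + 5*2) - 3*(-7)*7)² = ((45 + 10) + 21*7)² = (55 + 147)² = 202² = 40804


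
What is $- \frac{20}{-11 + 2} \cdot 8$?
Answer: $\frac{160}{9} \approx 17.778$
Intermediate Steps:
$- \frac{20}{-11 + 2} \cdot 8 = - \frac{20}{-9} \cdot 8 = \left(-20\right) \left(- \frac{1}{9}\right) 8 = \frac{20}{9} \cdot 8 = \frac{160}{9}$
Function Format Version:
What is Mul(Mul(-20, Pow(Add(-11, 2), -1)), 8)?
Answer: Rational(160, 9) ≈ 17.778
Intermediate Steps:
Mul(Mul(-20, Pow(Add(-11, 2), -1)), 8) = Mul(Mul(-20, Pow(-9, -1)), 8) = Mul(Mul(-20, Rational(-1, 9)), 8) = Mul(Rational(20, 9), 8) = Rational(160, 9)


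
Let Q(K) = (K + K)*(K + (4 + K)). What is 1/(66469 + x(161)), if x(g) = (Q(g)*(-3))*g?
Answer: -1/50635007 ≈ -1.9749e-8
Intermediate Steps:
Q(K) = 2*K*(4 + 2*K) (Q(K) = (2*K)*(4 + 2*K) = 2*K*(4 + 2*K))
x(g) = -12*g²*(2 + g) (x(g) = ((4*g*(2 + g))*(-3))*g = (-12*g*(2 + g))*g = -12*g²*(2 + g))
1/(66469 + x(161)) = 1/(66469 + 12*161²*(-2 - 1*161)) = 1/(66469 + 12*25921*(-2 - 161)) = 1/(66469 + 12*25921*(-163)) = 1/(66469 - 50701476) = 1/(-50635007) = -1/50635007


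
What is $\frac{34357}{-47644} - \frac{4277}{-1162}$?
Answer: $\frac{272177}{91964} \approx 2.9596$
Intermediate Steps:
$\frac{34357}{-47644} - \frac{4277}{-1162} = 34357 \left(- \frac{1}{47644}\right) - - \frac{611}{166} = - \frac{799}{1108} + \frac{611}{166} = \frac{272177}{91964}$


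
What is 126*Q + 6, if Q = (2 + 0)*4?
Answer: 1014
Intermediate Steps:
Q = 8 (Q = 2*4 = 8)
126*Q + 6 = 126*8 + 6 = 1008 + 6 = 1014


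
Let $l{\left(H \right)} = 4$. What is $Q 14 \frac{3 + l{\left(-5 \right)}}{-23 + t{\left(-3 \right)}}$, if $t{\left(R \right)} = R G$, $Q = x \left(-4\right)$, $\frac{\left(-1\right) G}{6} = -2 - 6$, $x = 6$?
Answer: $\frac{2352}{167} \approx 14.084$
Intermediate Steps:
$G = 48$ ($G = - 6 \left(-2 - 6\right) = \left(-6\right) \left(-8\right) = 48$)
$Q = -24$ ($Q = 6 \left(-4\right) = -24$)
$t{\left(R \right)} = 48 R$ ($t{\left(R \right)} = R 48 = 48 R$)
$Q 14 \frac{3 + l{\left(-5 \right)}}{-23 + t{\left(-3 \right)}} = \left(-24\right) 14 \frac{3 + 4}{-23 + 48 \left(-3\right)} = - 336 \frac{7}{-23 - 144} = - 336 \frac{7}{-167} = - 336 \cdot 7 \left(- \frac{1}{167}\right) = \left(-336\right) \left(- \frac{7}{167}\right) = \frac{2352}{167}$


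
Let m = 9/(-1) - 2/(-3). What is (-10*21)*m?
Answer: 1750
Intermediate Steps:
m = -25/3 (m = 9*(-1) - 2*(-⅓) = -9 + ⅔ = -25/3 ≈ -8.3333)
(-10*21)*m = -10*21*(-25/3) = -210*(-25/3) = 1750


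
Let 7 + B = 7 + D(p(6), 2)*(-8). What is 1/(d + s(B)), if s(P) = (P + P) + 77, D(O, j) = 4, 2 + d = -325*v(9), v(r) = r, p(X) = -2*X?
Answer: -1/2914 ≈ -0.00034317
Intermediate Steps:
d = -2927 (d = -2 - 325*9 = -2 - 2925 = -2927)
B = -32 (B = -7 + (7 + 4*(-8)) = -7 + (7 - 32) = -7 - 25 = -32)
s(P) = 77 + 2*P (s(P) = 2*P + 77 = 77 + 2*P)
1/(d + s(B)) = 1/(-2927 + (77 + 2*(-32))) = 1/(-2927 + (77 - 64)) = 1/(-2927 + 13) = 1/(-2914) = -1/2914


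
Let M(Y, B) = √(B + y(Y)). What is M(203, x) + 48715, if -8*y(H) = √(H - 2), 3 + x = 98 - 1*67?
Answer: 48715 + √(448 - 2*√201)/4 ≈ 48720.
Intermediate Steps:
x = 28 (x = -3 + (98 - 1*67) = -3 + (98 - 67) = -3 + 31 = 28)
y(H) = -√(-2 + H)/8 (y(H) = -√(H - 2)/8 = -√(-2 + H)/8)
M(Y, B) = √(B - √(-2 + Y)/8)
M(203, x) + 48715 = √(-2*√(-2 + 203) + 16*28)/4 + 48715 = √(-2*√201 + 448)/4 + 48715 = √(448 - 2*√201)/4 + 48715 = 48715 + √(448 - 2*√201)/4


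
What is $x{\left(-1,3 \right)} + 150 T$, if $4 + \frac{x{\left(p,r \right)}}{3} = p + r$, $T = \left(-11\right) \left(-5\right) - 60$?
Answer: $-756$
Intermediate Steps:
$T = -5$ ($T = 55 - 60 = -5$)
$x{\left(p,r \right)} = -12 + 3 p + 3 r$ ($x{\left(p,r \right)} = -12 + 3 \left(p + r\right) = -12 + \left(3 p + 3 r\right) = -12 + 3 p + 3 r$)
$x{\left(-1,3 \right)} + 150 T = \left(-12 + 3 \left(-1\right) + 3 \cdot 3\right) + 150 \left(-5\right) = \left(-12 - 3 + 9\right) - 750 = -6 - 750 = -756$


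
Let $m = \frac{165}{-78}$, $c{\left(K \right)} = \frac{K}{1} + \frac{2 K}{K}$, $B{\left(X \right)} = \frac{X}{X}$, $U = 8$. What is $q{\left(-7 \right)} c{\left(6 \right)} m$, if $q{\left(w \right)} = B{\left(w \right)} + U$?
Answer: $- \frac{1980}{13} \approx -152.31$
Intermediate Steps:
$B{\left(X \right)} = 1$
$c{\left(K \right)} = 2 + K$ ($c{\left(K \right)} = K 1 + 2 = K + 2 = 2 + K$)
$m = - \frac{55}{26}$ ($m = 165 \left(- \frac{1}{78}\right) = - \frac{55}{26} \approx -2.1154$)
$q{\left(w \right)} = 9$ ($q{\left(w \right)} = 1 + 8 = 9$)
$q{\left(-7 \right)} c{\left(6 \right)} m = 9 \left(2 + 6\right) \left(- \frac{55}{26}\right) = 9 \cdot 8 \left(- \frac{55}{26}\right) = 72 \left(- \frac{55}{26}\right) = - \frac{1980}{13}$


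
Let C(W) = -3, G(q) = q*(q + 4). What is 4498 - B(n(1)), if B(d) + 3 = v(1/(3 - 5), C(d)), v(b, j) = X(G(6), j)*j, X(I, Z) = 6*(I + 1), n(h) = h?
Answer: 5599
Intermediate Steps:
G(q) = q*(4 + q)
X(I, Z) = 6 + 6*I (X(I, Z) = 6*(1 + I) = 6 + 6*I)
v(b, j) = 366*j (v(b, j) = (6 + 6*(6*(4 + 6)))*j = (6 + 6*(6*10))*j = (6 + 6*60)*j = (6 + 360)*j = 366*j)
B(d) = -1101 (B(d) = -3 + 366*(-3) = -3 - 1098 = -1101)
4498 - B(n(1)) = 4498 - 1*(-1101) = 4498 + 1101 = 5599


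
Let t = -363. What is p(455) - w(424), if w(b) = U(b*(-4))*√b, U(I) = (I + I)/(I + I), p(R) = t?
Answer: -363 - 2*√106 ≈ -383.59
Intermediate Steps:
p(R) = -363
U(I) = 1 (U(I) = (2*I)/((2*I)) = (2*I)*(1/(2*I)) = 1)
w(b) = √b (w(b) = 1*√b = √b)
p(455) - w(424) = -363 - √424 = -363 - 2*√106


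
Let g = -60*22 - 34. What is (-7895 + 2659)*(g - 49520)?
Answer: 266376264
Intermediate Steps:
g = -1354 (g = -1320 - 34 = -1354)
(-7895 + 2659)*(g - 49520) = (-7895 + 2659)*(-1354 - 49520) = -5236*(-50874) = 266376264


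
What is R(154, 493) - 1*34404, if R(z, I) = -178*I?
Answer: -122158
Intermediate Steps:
R(154, 493) - 1*34404 = -178*493 - 1*34404 = -87754 - 34404 = -122158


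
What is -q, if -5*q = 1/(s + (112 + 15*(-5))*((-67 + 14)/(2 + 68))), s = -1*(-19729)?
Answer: 14/1379069 ≈ 1.0152e-5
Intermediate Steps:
s = 19729
q = -14/1379069 (q = -1/(5*(19729 + (112 + 15*(-5))*((-67 + 14)/(2 + 68)))) = -1/(5*(19729 + (112 - 75)*(-53/70))) = -1/(5*(19729 + 37*(-53*1/70))) = -1/(5*(19729 + 37*(-53/70))) = -1/(5*(19729 - 1961/70)) = -1/(5*1379069/70) = -1/5*70/1379069 = -14/1379069 ≈ -1.0152e-5)
-q = -1*(-14/1379069) = 14/1379069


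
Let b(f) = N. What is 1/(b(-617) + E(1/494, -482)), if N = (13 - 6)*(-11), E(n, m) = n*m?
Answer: -247/19260 ≈ -0.012825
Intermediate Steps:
E(n, m) = m*n
N = -77 (N = 7*(-11) = -77)
b(f) = -77
1/(b(-617) + E(1/494, -482)) = 1/(-77 - 482/494) = 1/(-77 - 482*1/494) = 1/(-77 - 241/247) = 1/(-19260/247) = -247/19260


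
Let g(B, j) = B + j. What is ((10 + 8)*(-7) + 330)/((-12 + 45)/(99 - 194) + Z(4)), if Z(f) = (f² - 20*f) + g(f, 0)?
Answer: -6460/1911 ≈ -3.3804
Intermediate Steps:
Z(f) = f² - 19*f (Z(f) = (f² - 20*f) + (f + 0) = (f² - 20*f) + f = f² - 19*f)
((10 + 8)*(-7) + 330)/((-12 + 45)/(99 - 194) + Z(4)) = ((10 + 8)*(-7) + 330)/((-12 + 45)/(99 - 194) + 4*(-19 + 4)) = (18*(-7) + 330)/(33/(-95) + 4*(-15)) = (-126 + 330)/(33*(-1/95) - 60) = 204/(-33/95 - 60) = 204/(-5733/95) = 204*(-95/5733) = -6460/1911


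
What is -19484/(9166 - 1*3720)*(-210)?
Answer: 292260/389 ≈ 751.31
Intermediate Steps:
-19484/(9166 - 1*3720)*(-210) = -19484/(9166 - 3720)*(-210) = -19484/5446*(-210) = -19484*1/5446*(-210) = -9742/2723*(-210) = 292260/389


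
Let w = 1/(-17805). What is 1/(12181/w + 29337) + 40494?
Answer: 8781260283791/216853368 ≈ 40494.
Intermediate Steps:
w = -1/17805 ≈ -5.6164e-5
1/(12181/w + 29337) + 40494 = 1/(12181/(-1/17805) + 29337) + 40494 = 1/(12181*(-17805) + 29337) + 40494 = 1/(-216882705 + 29337) + 40494 = 1/(-216853368) + 40494 = -1/216853368 + 40494 = 8781260283791/216853368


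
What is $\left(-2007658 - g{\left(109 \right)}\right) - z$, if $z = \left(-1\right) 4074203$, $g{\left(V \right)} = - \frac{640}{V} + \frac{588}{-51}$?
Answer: $\frac{3829340129}{1853} \approx 2.0666 \cdot 10^{6}$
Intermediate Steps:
$g{\left(V \right)} = - \frac{196}{17} - \frac{640}{V}$ ($g{\left(V \right)} = - \frac{640}{V} + 588 \left(- \frac{1}{51}\right) = - \frac{640}{V} - \frac{196}{17} = - \frac{196}{17} - \frac{640}{V}$)
$z = -4074203$
$\left(-2007658 - g{\left(109 \right)}\right) - z = \left(-2007658 - \left(- \frac{196}{17} - \frac{640}{109}\right)\right) - -4074203 = \left(-2007658 - \left(- \frac{196}{17} - \frac{640}{109}\right)\right) + 4074203 = \left(-2007658 - - \frac{32244}{1853}\right) + 4074203 = \left(-2007658 + \frac{32244}{1853}\right) + 4074203 = - \frac{3720158030}{1853} + 4074203 = \frac{3829340129}{1853}$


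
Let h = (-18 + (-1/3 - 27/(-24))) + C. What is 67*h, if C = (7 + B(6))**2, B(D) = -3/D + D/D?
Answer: 62779/24 ≈ 2615.8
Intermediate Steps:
B(D) = 1 - 3/D (B(D) = -3/D + 1 = 1 - 3/D)
C = 225/4 (C = (7 + (-3 + 6)/6)**2 = (7 + (1/6)*3)**2 = (7 + 1/2)**2 = (15/2)**2 = 225/4 ≈ 56.250)
h = 937/24 (h = (-18 + (-1/3 - 27/(-24))) + 225/4 = (-18 + (-1*1/3 - 27*(-1/24))) + 225/4 = (-18 + (-1/3 + 9/8)) + 225/4 = (-18 + 19/24) + 225/4 = -413/24 + 225/4 = 937/24 ≈ 39.042)
67*h = 67*(937/24) = 62779/24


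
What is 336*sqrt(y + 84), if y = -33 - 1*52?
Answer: 336*I ≈ 336.0*I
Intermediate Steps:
y = -85 (y = -33 - 52 = -85)
336*sqrt(y + 84) = 336*sqrt(-85 + 84) = 336*sqrt(-1) = 336*I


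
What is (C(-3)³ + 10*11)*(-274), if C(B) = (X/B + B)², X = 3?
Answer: -1152444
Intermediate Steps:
C(B) = (B + 3/B)² (C(B) = (3/B + B)² = (B + 3/B)²)
(C(-3)³ + 10*11)*(-274) = (((3 + (-3)²)²/(-3)²)³ + 10*11)*(-274) = (((3 + 9)²/9)³ + 110)*(-274) = (((⅑)*12²)³ + 110)*(-274) = (((⅑)*144)³ + 110)*(-274) = (16³ + 110)*(-274) = (4096 + 110)*(-274) = 4206*(-274) = -1152444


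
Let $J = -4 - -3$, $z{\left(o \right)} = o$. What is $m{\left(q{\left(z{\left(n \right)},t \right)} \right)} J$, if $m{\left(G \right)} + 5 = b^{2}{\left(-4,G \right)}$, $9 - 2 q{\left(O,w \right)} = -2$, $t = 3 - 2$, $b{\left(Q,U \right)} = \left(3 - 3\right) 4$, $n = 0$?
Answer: $5$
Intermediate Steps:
$b{\left(Q,U \right)} = 0$ ($b{\left(Q,U \right)} = 0 \cdot 4 = 0$)
$t = 1$
$q{\left(O,w \right)} = \frac{11}{2}$ ($q{\left(O,w \right)} = \frac{9}{2} - -1 = \frac{9}{2} + 1 = \frac{11}{2}$)
$J = -1$ ($J = -4 + 3 = -1$)
$m{\left(G \right)} = -5$ ($m{\left(G \right)} = -5 + 0^{2} = -5 + 0 = -5$)
$m{\left(q{\left(z{\left(n \right)},t \right)} \right)} J = \left(-5\right) \left(-1\right) = 5$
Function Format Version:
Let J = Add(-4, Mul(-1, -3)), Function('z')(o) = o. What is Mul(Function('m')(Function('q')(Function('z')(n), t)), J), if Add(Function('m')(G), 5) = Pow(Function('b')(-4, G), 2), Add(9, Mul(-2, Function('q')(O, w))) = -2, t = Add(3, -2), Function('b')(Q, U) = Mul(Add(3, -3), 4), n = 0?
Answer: 5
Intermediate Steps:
Function('b')(Q, U) = 0 (Function('b')(Q, U) = Mul(0, 4) = 0)
t = 1
Function('q')(O, w) = Rational(11, 2) (Function('q')(O, w) = Add(Rational(9, 2), Mul(Rational(-1, 2), -2)) = Add(Rational(9, 2), 1) = Rational(11, 2))
J = -1 (J = Add(-4, 3) = -1)
Function('m')(G) = -5 (Function('m')(G) = Add(-5, Pow(0, 2)) = Add(-5, 0) = -5)
Mul(Function('m')(Function('q')(Function('z')(n), t)), J) = Mul(-5, -1) = 5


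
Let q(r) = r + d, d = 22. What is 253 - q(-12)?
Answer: 243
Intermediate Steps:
q(r) = 22 + r (q(r) = r + 22 = 22 + r)
253 - q(-12) = 253 - (22 - 12) = 253 - 1*10 = 253 - 10 = 243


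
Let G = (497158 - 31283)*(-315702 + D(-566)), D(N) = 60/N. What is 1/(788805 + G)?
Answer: -283/41622771142185 ≈ -6.7992e-12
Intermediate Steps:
G = -41622994374000/283 (G = (497158 - 31283)*(-315702 + 60/(-566)) = 465875*(-315702 + 60*(-1/566)) = 465875*(-315702 - 30/283) = 465875*(-89343696/283) = -41622994374000/283 ≈ -1.4708e+11)
1/(788805 + G) = 1/(788805 - 41622994374000/283) = 1/(-41622771142185/283) = -283/41622771142185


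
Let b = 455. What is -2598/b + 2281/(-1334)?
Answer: -4503587/606970 ≈ -7.4198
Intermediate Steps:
-2598/b + 2281/(-1334) = -2598/455 + 2281/(-1334) = -2598*1/455 + 2281*(-1/1334) = -2598/455 - 2281/1334 = -4503587/606970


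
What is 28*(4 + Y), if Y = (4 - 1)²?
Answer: 364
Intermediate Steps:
Y = 9 (Y = 3² = 9)
28*(4 + Y) = 28*(4 + 9) = 28*13 = 364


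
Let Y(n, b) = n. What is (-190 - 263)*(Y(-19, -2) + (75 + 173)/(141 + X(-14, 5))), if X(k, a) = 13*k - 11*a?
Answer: 39109/4 ≈ 9777.3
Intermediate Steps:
X(k, a) = -11*a + 13*k
(-190 - 263)*(Y(-19, -2) + (75 + 173)/(141 + X(-14, 5))) = (-190 - 263)*(-19 + (75 + 173)/(141 + (-11*5 + 13*(-14)))) = -453*(-19 + 248/(141 + (-55 - 182))) = -453*(-19 + 248/(141 - 237)) = -453*(-19 + 248/(-96)) = -453*(-19 + 248*(-1/96)) = -453*(-19 - 31/12) = -453*(-259/12) = 39109/4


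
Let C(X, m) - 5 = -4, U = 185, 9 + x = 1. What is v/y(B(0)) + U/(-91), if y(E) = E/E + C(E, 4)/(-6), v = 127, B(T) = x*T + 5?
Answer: 68417/455 ≈ 150.37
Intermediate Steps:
x = -8 (x = -9 + 1 = -8)
C(X, m) = 1 (C(X, m) = 5 - 4 = 1)
B(T) = 5 - 8*T (B(T) = -8*T + 5 = 5 - 8*T)
y(E) = ⅚ (y(E) = E/E + 1/(-6) = 1 + 1*(-⅙) = 1 - ⅙ = ⅚)
v/y(B(0)) + U/(-91) = 127/(⅚) + 185/(-91) = 127*(6/5) + 185*(-1/91) = 762/5 - 185/91 = 68417/455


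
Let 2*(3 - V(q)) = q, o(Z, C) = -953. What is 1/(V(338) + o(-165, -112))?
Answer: -1/1119 ≈ -0.00089366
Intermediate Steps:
V(q) = 3 - q/2
1/(V(338) + o(-165, -112)) = 1/((3 - ½*338) - 953) = 1/((3 - 169) - 953) = 1/(-166 - 953) = 1/(-1119) = -1/1119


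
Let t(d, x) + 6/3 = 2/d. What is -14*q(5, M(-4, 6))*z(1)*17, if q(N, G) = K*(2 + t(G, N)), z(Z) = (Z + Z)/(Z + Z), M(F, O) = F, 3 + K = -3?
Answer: -714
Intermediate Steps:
t(d, x) = -2 + 2/d
K = -6 (K = -3 - 3 = -6)
z(Z) = 1 (z(Z) = (2*Z)/((2*Z)) = (2*Z)*(1/(2*Z)) = 1)
q(N, G) = -12/G (q(N, G) = -6*(2 + (-2 + 2/G)) = -12/G)
-14*q(5, M(-4, 6))*z(1)*17 = -14*(-12/(-4))*17 = -14*(-12*(-1/4))*17 = -42*17 = -714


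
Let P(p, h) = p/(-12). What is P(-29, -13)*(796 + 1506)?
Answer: 33379/6 ≈ 5563.2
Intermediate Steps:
P(p, h) = -p/12 (P(p, h) = p*(-1/12) = -p/12)
P(-29, -13)*(796 + 1506) = (-1/12*(-29))*(796 + 1506) = (29/12)*2302 = 33379/6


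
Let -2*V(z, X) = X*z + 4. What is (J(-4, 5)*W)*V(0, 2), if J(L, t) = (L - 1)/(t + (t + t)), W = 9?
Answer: 6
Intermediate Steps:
V(z, X) = -2 - X*z/2 (V(z, X) = -(X*z + 4)/2 = -(4 + X*z)/2 = -2 - X*z/2)
J(L, t) = (-1 + L)/(3*t) (J(L, t) = (-1 + L)/(t + 2*t) = (-1 + L)/((3*t)) = (-1 + L)*(1/(3*t)) = (-1 + L)/(3*t))
(J(-4, 5)*W)*V(0, 2) = (((⅓)*(-1 - 4)/5)*9)*(-2 - ½*2*0) = (((⅓)*(⅕)*(-5))*9)*(-2 + 0) = -⅓*9*(-2) = -3*(-2) = 6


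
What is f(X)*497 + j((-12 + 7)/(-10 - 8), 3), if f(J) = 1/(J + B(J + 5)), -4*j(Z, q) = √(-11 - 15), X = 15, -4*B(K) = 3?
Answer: 1988/57 - I*√26/4 ≈ 34.877 - 1.2748*I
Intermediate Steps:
B(K) = -¾ (B(K) = -¼*3 = -¾)
j(Z, q) = -I*√26/4 (j(Z, q) = -√(-11 - 15)/4 = -I*√26/4)
f(J) = 1/(-¾ + J) (f(J) = 1/(J - ¾) = 1/(-¾ + J))
f(X)*497 + j((-12 + 7)/(-10 - 8), 3) = (4/(-3 + 4*15))*497 - I*√26/4 = (4/(-3 + 60))*497 - I*√26/4 = (4/57)*497 - I*√26/4 = 1988/57 - I*√26/4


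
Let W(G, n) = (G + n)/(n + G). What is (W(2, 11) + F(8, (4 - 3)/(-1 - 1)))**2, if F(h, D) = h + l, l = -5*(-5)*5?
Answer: 17956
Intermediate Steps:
l = 125 (l = 25*5 = 125)
W(G, n) = 1 (W(G, n) = (G + n)/(G + n) = 1)
F(h, D) = 125 + h (F(h, D) = h + 125 = 125 + h)
(W(2, 11) + F(8, (4 - 3)/(-1 - 1)))**2 = (1 + (125 + 8))**2 = (1 + 133)**2 = 134**2 = 17956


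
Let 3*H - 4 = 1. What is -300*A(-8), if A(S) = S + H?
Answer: 1900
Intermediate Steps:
H = 5/3 (H = 4/3 + (1/3)*1 = 4/3 + 1/3 = 5/3 ≈ 1.6667)
A(S) = 5/3 + S (A(S) = S + 5/3 = 5/3 + S)
-300*A(-8) = -300*(5/3 - 8) = -300*(-19/3) = 1900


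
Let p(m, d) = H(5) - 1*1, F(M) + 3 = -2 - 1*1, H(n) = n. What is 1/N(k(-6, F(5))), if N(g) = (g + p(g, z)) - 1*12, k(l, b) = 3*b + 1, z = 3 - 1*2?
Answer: -1/25 ≈ -0.040000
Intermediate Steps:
F(M) = -6 (F(M) = -3 + (-2 - 1*1) = -3 + (-2 - 1) = -3 - 3 = -6)
z = 1 (z = 3 - 2 = 1)
p(m, d) = 4 (p(m, d) = 5 - 1*1 = 5 - 1 = 4)
k(l, b) = 1 + 3*b
N(g) = -8 + g (N(g) = (g + 4) - 1*12 = (4 + g) - 12 = -8 + g)
1/N(k(-6, F(5))) = 1/(-8 + (1 + 3*(-6))) = 1/(-8 + (1 - 18)) = 1/(-8 - 17) = 1/(-25) = -1/25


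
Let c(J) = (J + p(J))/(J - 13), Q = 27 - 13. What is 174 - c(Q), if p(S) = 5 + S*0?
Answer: 155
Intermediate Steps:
Q = 14
p(S) = 5 (p(S) = 5 + 0 = 5)
c(J) = (5 + J)/(-13 + J) (c(J) = (J + 5)/(J - 13) = (5 + J)/(-13 + J))
174 - c(Q) = 174 - (5 + 14)/(-13 + 14) = 174 - 19/1 = 174 - 19 = 155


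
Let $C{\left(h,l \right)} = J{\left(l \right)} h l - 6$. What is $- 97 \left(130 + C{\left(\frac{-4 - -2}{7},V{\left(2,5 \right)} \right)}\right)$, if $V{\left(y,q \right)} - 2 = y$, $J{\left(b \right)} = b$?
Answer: $- \frac{81092}{7} \approx -11585.0$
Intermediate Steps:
$V{\left(y,q \right)} = 2 + y$
$C{\left(h,l \right)} = -6 + h l^{2}$ ($C{\left(h,l \right)} = l h l - 6 = h l l - 6 = h l^{2} - 6 = -6 + h l^{2}$)
$- 97 \left(130 + C{\left(\frac{-4 - -2}{7},V{\left(2,5 \right)} \right)}\right) = - 97 \left(130 - \left(6 - \frac{-4 - -2}{7} \left(2 + 2\right)^{2}\right)\right) = - 97 \left(130 - \left(6 - \left(-4 + 2\right) \frac{1}{7} \cdot 4^{2}\right)\right) = - 97 \left(130 - \left(6 - \left(-2\right) \frac{1}{7} \cdot 16\right)\right) = - 97 \left(130 - \frac{74}{7}\right) = \left(-97\right) \frac{836}{7} = - \frac{81092}{7}$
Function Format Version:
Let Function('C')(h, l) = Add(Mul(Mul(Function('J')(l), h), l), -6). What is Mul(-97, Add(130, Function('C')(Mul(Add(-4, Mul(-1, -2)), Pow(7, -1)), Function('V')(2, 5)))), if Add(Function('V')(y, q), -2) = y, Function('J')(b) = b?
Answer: Rational(-81092, 7) ≈ -11585.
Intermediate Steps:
Function('V')(y, q) = Add(2, y)
Function('C')(h, l) = Add(-6, Mul(h, Pow(l, 2))) (Function('C')(h, l) = Add(Mul(Mul(l, h), l), -6) = Add(Mul(Mul(h, l), l), -6) = Add(Mul(h, Pow(l, 2)), -6) = Add(-6, Mul(h, Pow(l, 2))))
Mul(-97, Add(130, Function('C')(Mul(Add(-4, Mul(-1, -2)), Pow(7, -1)), Function('V')(2, 5)))) = Mul(-97, Add(130, Add(-6, Mul(Mul(Add(-4, Mul(-1, -2)), Pow(7, -1)), Pow(Add(2, 2), 2))))) = Mul(-97, Add(130, Add(-6, Mul(Mul(Add(-4, 2), Rational(1, 7)), Pow(4, 2))))) = Mul(-97, Add(130, Add(-6, Mul(Mul(-2, Rational(1, 7)), 16)))) = Mul(-97, Add(130, Add(-6, Mul(Rational(-2, 7), 16)))) = Mul(-97, Add(130, Add(-6, Rational(-32, 7)))) = Mul(-97, Add(130, Rational(-74, 7))) = Mul(-97, Rational(836, 7)) = Rational(-81092, 7)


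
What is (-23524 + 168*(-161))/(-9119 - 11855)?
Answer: 25286/10487 ≈ 2.4112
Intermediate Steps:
(-23524 + 168*(-161))/(-9119 - 11855) = (-23524 - 27048)/(-20974) = -50572*(-1/20974) = 25286/10487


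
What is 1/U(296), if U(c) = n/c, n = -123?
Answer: -296/123 ≈ -2.4065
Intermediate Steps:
U(c) = -123/c
1/U(296) = 1/(-123/296) = -296/123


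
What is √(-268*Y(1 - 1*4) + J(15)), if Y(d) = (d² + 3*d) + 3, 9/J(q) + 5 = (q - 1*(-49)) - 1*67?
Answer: I*√12882/4 ≈ 28.375*I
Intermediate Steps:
J(q) = 9/(-23 + q) (J(q) = 9/(-5 + ((q - 1*(-49)) - 1*67)) = 9/(-5 + ((q + 49) - 67)) = 9/(-5 + ((49 + q) - 67)) = 9/(-5 + (-18 + q)) = 9/(-23 + q))
Y(d) = 3 + d² + 3*d
√(-268*Y(1 - 1*4) + J(15)) = √(-268*(3 + (1 - 1*4)² + 3*(1 - 1*4)) + 9/(-23 + 15)) = √(-268*(3 + (1 - 4)² + 3*(1 - 4)) + 9/(-8)) = √(-268*(3 + (-3)² + 3*(-3)) + 9*(-⅛)) = √(-268*(3 + 9 - 9) - 9/8) = √(-268*3 - 9/8) = √(-804 - 9/8) = √(-6441/8) = I*√12882/4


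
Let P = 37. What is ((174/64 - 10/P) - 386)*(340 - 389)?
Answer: 22252125/1184 ≈ 18794.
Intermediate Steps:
((174/64 - 10/P) - 386)*(340 - 389) = ((174/64 - 10/37) - 386)*(340 - 389) = ((174*(1/64) - 10*1/37) - 386)*(-49) = ((87/32 - 10/37) - 386)*(-49) = (2899/1184 - 386)*(-49) = -454125/1184*(-49) = 22252125/1184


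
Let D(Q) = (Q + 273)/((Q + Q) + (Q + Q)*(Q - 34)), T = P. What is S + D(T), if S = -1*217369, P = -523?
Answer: -63208296897/290788 ≈ -2.1737e+5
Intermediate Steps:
T = -523
S = -217369
D(Q) = (273 + Q)/(2*Q + 2*Q*(-34 + Q)) (D(Q) = (273 + Q)/(2*Q + (2*Q)*(-34 + Q)) = (273 + Q)/(2*Q + 2*Q*(-34 + Q)))
S + D(T) = -217369 + (½)*(273 - 523)/(-523*(-33 - 523)) = -217369 + (½)*(-1/523)*(-250)/(-556) = -217369 + (½)*(-1/523)*(-1/556)*(-250) = -217369 - 125/290788 = -63208296897/290788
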